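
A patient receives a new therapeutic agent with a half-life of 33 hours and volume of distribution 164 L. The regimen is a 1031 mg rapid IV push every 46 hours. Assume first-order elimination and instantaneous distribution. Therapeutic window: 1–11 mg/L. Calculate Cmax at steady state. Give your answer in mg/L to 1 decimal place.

τ/t½ = 46/33 ≈ 1.3939, so fraction remaining f = (1/2)^(46/33) ≈ 0.3805.
At steady state, accumulation factor R = 1/(1 − e^(−kτ)) ≈ 1.6142.
Each bolus raises the concentration by D/Vd = 1031/164 ≈ 6.287 mg/L.
Steady-state peak Cmax,ss = C₀·R ≈ 6.287 × 1.6142 ≈ 10.148 mg/L.
Peak 10.1 mg/L vs MTC 11 mg/L: below toxic threshold.

10.1 mg/L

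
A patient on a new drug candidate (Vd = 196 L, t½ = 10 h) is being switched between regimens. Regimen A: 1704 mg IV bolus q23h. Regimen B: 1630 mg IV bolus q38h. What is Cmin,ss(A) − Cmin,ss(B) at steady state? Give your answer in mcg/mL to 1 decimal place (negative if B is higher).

Regimen A: f = (1/2)^(23/10) ≈ 0.2031; Cmin,ss = (1704/196)·f/(1−f) ≈ 2.216 mcg/mL.
Regimen B: f = (1/2)^(38/10) ≈ 0.0718; Cmin,ss = (1630/196)·f/(1−f) ≈ 0.643 mcg/mL.
Difference ≈ 2.216 − 0.643 ≈ 1.573 mcg/mL.

1.6 mcg/mL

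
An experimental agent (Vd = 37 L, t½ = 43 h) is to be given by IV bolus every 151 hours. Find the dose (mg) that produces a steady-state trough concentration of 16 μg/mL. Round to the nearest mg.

τ/t½ = 151/43 ≈ 3.5116, so f = (1/2)^(151/43) ≈ 0.087679.
Cmin,ss = (D/Vd)·f/(1−f), so D = Cmin,ss·Vd·(1−f)/f.
D = 16 × 37 × (1−f)/f ≈ 16 × 37 × 10.40524 ≈ 6159.90 mg.

6160 mg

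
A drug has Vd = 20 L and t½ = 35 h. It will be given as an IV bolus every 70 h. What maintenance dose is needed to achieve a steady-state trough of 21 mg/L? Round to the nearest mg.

1260 mg

τ/t½ = 70/35 ≈ 2, so f = (1/2)^(70/35) ≈ 0.250000.
Cmin,ss = (D/Vd)·f/(1−f), so D = Cmin,ss·Vd·(1−f)/f.
D = 21 × 20 × (1−f)/f ≈ 21 × 20 × 3.00000 ≈ 1260.00 mg.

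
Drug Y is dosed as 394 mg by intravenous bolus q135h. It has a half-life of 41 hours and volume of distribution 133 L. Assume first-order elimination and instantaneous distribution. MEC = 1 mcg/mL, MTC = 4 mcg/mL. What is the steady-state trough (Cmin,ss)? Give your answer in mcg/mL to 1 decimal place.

τ/t½ = 135/41 ≈ 3.2927, so fraction remaining f = (1/2)^(135/41) ≈ 0.1020.
Accumulation ratio R = 1/(1 − f) ≈ 1/0.8980 ≈ 1.1136.
Single-dose peak C₀ = D/Vd = 394/133 ≈ 2.962 mcg/mL.
Steady-state peak Cmax,ss = C₀·R ≈ 2.962 × 1.1136 ≈ 3.298 mcg/mL.
One interval later, Cmin,ss = Cmax,ss·e^(−kτ) ≈ 3.298 × 0.1020 ≈ 0.336 mcg/mL.
Trough 0.3 mcg/mL vs MEC 1 mcg/mL: subtherapeutic.

0.3 mcg/mL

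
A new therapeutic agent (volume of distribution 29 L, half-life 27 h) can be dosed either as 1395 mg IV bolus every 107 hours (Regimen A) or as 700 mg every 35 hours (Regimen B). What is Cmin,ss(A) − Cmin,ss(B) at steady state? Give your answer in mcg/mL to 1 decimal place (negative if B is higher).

-13.3 mcg/mL

Regimen A: f = (1/2)^(107/27) ≈ 0.0641; Cmin,ss = (1395/29)·f/(1−f) ≈ 3.295 mcg/mL.
Regimen B: f = (1/2)^(35/27) ≈ 0.4072; Cmin,ss = (700/29)·f/(1−f) ≈ 16.581 mcg/mL.
Difference ≈ 3.295 − 16.581 ≈ -13.286 mcg/mL.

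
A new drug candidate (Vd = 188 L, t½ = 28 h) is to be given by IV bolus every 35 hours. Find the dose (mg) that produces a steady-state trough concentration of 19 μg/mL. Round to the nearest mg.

4924 mg

τ/t½ = 35/28 ≈ 1.25, so f = (1/2)^(35/28) ≈ 0.420448.
Cmin,ss = (D/Vd)·f/(1−f), so D = Cmin,ss·Vd·(1−f)/f.
D = 19 × 188 × (1−f)/f ≈ 19 × 188 × 1.37842 ≈ 4923.72 mg.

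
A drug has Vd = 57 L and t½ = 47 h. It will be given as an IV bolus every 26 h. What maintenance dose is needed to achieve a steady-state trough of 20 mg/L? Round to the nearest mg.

533 mg

τ/t½ = 26/47 ≈ 0.55319, so f = (1/2)^(26/47) ≈ 0.681511.
Cmin,ss = (D/Vd)·f/(1−f), so D = Cmin,ss·Vd·(1−f)/f.
D = 20 × 57 × (1−f)/f ≈ 20 × 57 × 0.46733 ≈ 532.76 mg.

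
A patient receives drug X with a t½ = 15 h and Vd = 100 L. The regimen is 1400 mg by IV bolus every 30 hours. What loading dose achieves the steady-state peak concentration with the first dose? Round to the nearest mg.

f = (1/2)^(30/15) ≈ 0.250000; accumulation ratio R = 1/(1−f) ≈ 1.33333.
Loading dose to hit Cmax,ss on first dose: D_load = D_maint·R ≈ 1400 × 1.33333 ≈ 1866.66 mg.

1867 mg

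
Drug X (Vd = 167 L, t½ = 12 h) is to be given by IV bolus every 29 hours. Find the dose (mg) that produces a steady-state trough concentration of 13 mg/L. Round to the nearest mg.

9421 mg

τ/t½ = 29/12 ≈ 2.4167, so f = (1/2)^(29/12) ≈ 0.187288.
Cmin,ss = (D/Vd)·f/(1−f), so D = Cmin,ss·Vd·(1−f)/f.
D = 13 × 167 × (1−f)/f ≈ 13 × 167 × 4.33937 ≈ 9420.77 mg.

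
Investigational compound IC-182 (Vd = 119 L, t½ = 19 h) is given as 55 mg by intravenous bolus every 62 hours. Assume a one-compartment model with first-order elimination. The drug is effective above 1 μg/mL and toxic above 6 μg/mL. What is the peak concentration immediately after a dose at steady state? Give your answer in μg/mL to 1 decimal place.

Over one 62-h interval, 62/19 ≈ 3.2632 half-lives elapse, leaving f ≈ 0.1042 of each dose.
Accumulation ratio R = 1/(1 − f) ≈ 1/0.8958 ≈ 1.1163.
Single-dose peak C₀ = D/Vd = 55/119 ≈ 0.462 μg/mL.
Steady-state peak Cmax,ss = C₀·R ≈ 0.462 × 1.1163 ≈ 0.516 μg/mL.
Peak 0.5 μg/mL vs MTC 6 μg/mL: below toxic threshold.

0.5 μg/mL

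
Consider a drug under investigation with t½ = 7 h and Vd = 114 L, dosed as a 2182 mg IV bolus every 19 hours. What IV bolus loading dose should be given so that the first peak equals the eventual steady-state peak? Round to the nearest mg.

f = (1/2)^(19/7) ≈ 0.152377; accumulation ratio R = 1/(1−f) ≈ 1.17977.
Loading dose to hit Cmax,ss on first dose: D_load = D_maint·R ≈ 2182 × 1.17977 ≈ 2574.26 mg.

2574 mg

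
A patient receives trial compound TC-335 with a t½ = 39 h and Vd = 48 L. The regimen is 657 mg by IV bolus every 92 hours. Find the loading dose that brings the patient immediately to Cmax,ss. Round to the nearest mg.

f = (1/2)^(92/39) ≈ 0.194930; accumulation ratio R = 1/(1−f) ≈ 1.24213.
Loading dose to hit Cmax,ss on first dose: D_load = D_maint·R ≈ 657 × 1.24213 ≈ 816.08 mg.

816 mg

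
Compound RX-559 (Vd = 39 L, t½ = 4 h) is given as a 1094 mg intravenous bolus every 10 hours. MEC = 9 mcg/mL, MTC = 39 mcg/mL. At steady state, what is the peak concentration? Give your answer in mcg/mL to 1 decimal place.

Over one 10-h interval, 10/4 ≈ 2.5 half-lives elapse, leaving f ≈ 0.1768 of each dose.
Accumulation ratio R = 1/(1 − f) ≈ 1/0.8232 ≈ 1.2148.
Each bolus raises the concentration by D/Vd = 1094/39 ≈ 28.051 mcg/mL.
Cmax,ss = C₀/(1 − f) ≈ 28.051/0.8232 ≈ 34.076 mcg/mL.
Peak 34.1 mcg/mL vs MTC 39 mcg/mL: below toxic threshold.

34.1 mcg/mL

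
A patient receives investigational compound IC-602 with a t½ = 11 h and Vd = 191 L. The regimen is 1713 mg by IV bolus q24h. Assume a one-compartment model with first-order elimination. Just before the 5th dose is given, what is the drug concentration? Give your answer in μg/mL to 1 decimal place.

f = (1/2)^(τ/t½) = (1/2)^(24/11) ≈ 0.2204.
C₀ = D/Vd = 1713/191 ≈ 8.969 μg/mL.
Before the 5th dose, 4 doses have been given. Superposition: Cmin = C₀·(f + f² + … + f^4).
≈ 8.969 × (0.2204 + 0.0486 + 0.0107 + 0.0024) ≈ 8.969 × 0.2821 ≈ 2.530 μg/mL.

2.5 μg/mL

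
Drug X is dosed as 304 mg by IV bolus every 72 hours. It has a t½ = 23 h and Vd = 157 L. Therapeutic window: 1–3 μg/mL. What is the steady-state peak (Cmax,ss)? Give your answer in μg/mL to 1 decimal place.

2.2 μg/mL

k = ln2/t½ = ln2/23 ≈ 0.030137 h⁻¹; fraction remaining f = e^(−kτ) = e^(−0.030137×72) ≈ 0.1142.
Accumulation ratio R = 1/(1 − f) ≈ 1/0.8858 ≈ 1.1289.
Single-dose peak C₀ = D/Vd = 304/157 ≈ 1.936 μg/mL.
Cmax,ss = C₀/(1 − f) ≈ 1.936/0.8858 ≈ 2.186 μg/mL.
Peak 2.2 μg/mL vs MTC 3 μg/mL: below toxic threshold.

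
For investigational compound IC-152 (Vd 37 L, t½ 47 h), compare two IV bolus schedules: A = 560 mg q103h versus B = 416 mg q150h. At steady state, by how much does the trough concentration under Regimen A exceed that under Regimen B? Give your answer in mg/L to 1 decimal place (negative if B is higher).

2.9 mg/L

Regimen A: f = (1/2)^(103/47) ≈ 0.2189; Cmin,ss = (560/37)·f/(1−f) ≈ 4.242 mg/L.
Regimen B: f = (1/2)^(150/47) ≈ 0.1095; Cmin,ss = (416/37)·f/(1−f) ≈ 1.383 mg/L.
Difference ≈ 4.242 − 1.383 ≈ 2.859 mg/L.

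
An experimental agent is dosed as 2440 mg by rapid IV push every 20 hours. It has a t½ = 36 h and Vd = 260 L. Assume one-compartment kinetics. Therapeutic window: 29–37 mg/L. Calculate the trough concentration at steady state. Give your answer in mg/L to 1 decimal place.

20.0 mg/L

k = ln2/t½ = ln2/36 ≈ 0.019254 h⁻¹; fraction remaining f = e^(−kτ) = e^(−0.019254×20) ≈ 0.6804.
At steady state, accumulation factor R = 1/(1 − e^(−kτ)) ≈ 3.1289.
Single-dose peak C₀ = D/Vd = 2440/260 ≈ 9.385 mg/L.
Steady-state peak Cmax,ss = C₀·R ≈ 9.385 × 3.1289 ≈ 29.365 mg/L.
One interval later, Cmin,ss = Cmax,ss·e^(−kτ) ≈ 29.365 × 0.6804 ≈ 19.980 mg/L.
Trough 20.0 mg/L vs MEC 29 mg/L: subtherapeutic.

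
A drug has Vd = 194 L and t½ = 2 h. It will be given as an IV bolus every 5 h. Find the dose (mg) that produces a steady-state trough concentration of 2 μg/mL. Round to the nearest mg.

1807 mg

τ/t½ = 5/2 ≈ 2.5, so f = (1/2)^(5/2) ≈ 0.176777.
Cmin,ss = (D/Vd)·f/(1−f), so D = Cmin,ss·Vd·(1−f)/f.
D = 2 × 194 × (1−f)/f ≈ 2 × 194 × 4.65684 ≈ 1806.85 mg.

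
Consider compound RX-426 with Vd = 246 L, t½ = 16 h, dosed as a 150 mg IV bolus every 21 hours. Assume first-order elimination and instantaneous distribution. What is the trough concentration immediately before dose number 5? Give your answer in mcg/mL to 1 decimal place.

0.4 mcg/mL

f = (1/2)^(τ/t½) = (1/2)^(21/16) ≈ 0.4026.
C₀ = D/Vd = 150/246 ≈ 0.610 mcg/mL.
Before the 5th dose, 4 doses have been given. Superposition: Cmin = C₀·(f + f² + … + f^4).
≈ 0.610 × (0.4026 + 0.1621 + 0.0653 + 0.0263) ≈ 0.610 × 0.6563 ≈ 0.400 mcg/mL.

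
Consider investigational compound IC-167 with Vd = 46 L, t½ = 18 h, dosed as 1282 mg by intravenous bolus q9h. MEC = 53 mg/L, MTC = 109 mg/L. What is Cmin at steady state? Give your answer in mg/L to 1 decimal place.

67.3 mg/L

τ/t½ = 9/18 ≈ 0.5, so fraction remaining f = (1/2)^(9/18) ≈ 0.7071.
Single-dose peak C₀ = D/Vd = 1282/46 ≈ 27.870 mg/L.
Steady-state trough Cmin,ss = C₀·f/(1−f) ≈ 27.870 × 0.7071/0.2929 ≈ 67.282 mg/L.
Trough 67.3 mg/L vs MEC 53 mg/L: adequate.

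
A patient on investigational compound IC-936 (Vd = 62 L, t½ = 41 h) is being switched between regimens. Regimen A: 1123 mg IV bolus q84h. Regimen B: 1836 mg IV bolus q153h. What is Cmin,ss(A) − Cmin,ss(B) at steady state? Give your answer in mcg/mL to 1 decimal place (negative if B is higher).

Regimen A: f = (1/2)^(84/41) ≈ 0.2417; Cmin,ss = (1123/62)·f/(1−f) ≈ 5.773 mcg/mL.
Regimen B: f = (1/2)^(153/41) ≈ 0.0753; Cmin,ss = (1836/62)·f/(1−f) ≈ 2.411 mcg/mL.
Difference ≈ 5.773 − 2.411 ≈ 3.362 mcg/mL.

3.4 mcg/mL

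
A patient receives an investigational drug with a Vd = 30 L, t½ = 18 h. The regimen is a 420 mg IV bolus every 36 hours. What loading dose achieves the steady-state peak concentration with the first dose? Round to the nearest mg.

f = (1/2)^(36/18) ≈ 0.250000; accumulation ratio R = 1/(1−f) ≈ 1.33333.
Loading dose to hit Cmax,ss on first dose: D_load = D_maint·R ≈ 420 × 1.33333 ≈ 560.00 mg.

560 mg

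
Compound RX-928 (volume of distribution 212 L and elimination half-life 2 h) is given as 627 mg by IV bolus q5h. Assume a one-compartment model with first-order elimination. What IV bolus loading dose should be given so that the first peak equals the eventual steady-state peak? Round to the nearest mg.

f = (1/2)^(5/2) ≈ 0.176777; accumulation ratio R = 1/(1−f) ≈ 1.21474.
Loading dose to hit Cmax,ss on first dose: D_load = D_maint·R ≈ 627 × 1.21474 ≈ 761.64 mg.

762 mg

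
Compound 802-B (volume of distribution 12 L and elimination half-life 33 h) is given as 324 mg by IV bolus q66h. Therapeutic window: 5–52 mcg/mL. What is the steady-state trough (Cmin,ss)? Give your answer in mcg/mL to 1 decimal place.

9.0 mcg/mL

τ = 66 h = 2 half-lives, so f = (1/2)^2 = 0.25.
At steady state, R = 1/(1 − 0.25) = 4/3.
Single-dose peak C₀ = D/Vd = 324/12 = 27 mcg/mL.
Steady-state peak Cmax,ss = C₀·R = 27 × 4/3 ≈ 36.000 mcg/mL.
Steady-state trough Cmin,ss = Cmax,ss·f ≈ 36.000 × 0.25 ≈ 9.000 mcg/mL.
Trough 9.0 mcg/mL vs MEC 5 mcg/mL: adequate.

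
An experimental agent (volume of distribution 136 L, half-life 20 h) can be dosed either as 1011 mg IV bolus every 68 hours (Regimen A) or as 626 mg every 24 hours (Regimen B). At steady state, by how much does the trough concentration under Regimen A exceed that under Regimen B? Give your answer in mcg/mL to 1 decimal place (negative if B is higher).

Regimen A: f = (1/2)^(68/20) ≈ 0.0947; Cmin,ss = (1011/136)·f/(1−f) ≈ 0.778 mcg/mL.
Regimen B: f = (1/2)^(24/20) ≈ 0.4353; Cmin,ss = (626/136)·f/(1−f) ≈ 3.548 mcg/mL.
Difference ≈ 0.778 − 3.548 ≈ -2.770 mcg/mL.

-2.8 mcg/mL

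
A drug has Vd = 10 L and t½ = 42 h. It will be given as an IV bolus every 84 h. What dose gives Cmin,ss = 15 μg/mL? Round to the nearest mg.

τ/t½ = 84/42 ≈ 2, so f = (1/2)^(84/42) ≈ 0.250000.
Cmin,ss = (D/Vd)·f/(1−f), so D = Cmin,ss·Vd·(1−f)/f.
D = 15 × 10 × (1−f)/f ≈ 15 × 10 × 3.00000 ≈ 450.00 mg.

450 mg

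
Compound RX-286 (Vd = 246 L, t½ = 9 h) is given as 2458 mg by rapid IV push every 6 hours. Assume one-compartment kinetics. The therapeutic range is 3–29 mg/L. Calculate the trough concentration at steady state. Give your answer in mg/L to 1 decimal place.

τ/t½ = 6/9 ≈ 0.66667, so fraction remaining f = (1/2)^(6/9) ≈ 0.6300.
At steady state, accumulation factor R = 1/(1 − e^(−kτ)) ≈ 2.7027.
Single-dose peak C₀ = D/Vd = 2458/246 ≈ 9.992 mg/L.
Cmax,ss = C₀/(1 − f) ≈ 9.992/0.3700 ≈ 27.005 mg/L.
Steady-state trough Cmin,ss = Cmax,ss·f ≈ 27.005 × 0.6300 ≈ 17.013 mg/L.
Trough 17.0 mg/L vs MEC 3 mg/L: adequate.

17.0 mg/L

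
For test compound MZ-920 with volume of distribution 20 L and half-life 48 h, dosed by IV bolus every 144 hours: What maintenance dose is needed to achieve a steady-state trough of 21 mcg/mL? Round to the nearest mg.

τ/t½ = 144/48 ≈ 3, so f = (1/2)^(144/48) ≈ 0.125000.
Cmin,ss = (D/Vd)·f/(1−f), so D = Cmin,ss·Vd·(1−f)/f.
D = 21 × 20 × (1−f)/f ≈ 21 × 20 × 7.00000 ≈ 2940.00 mg.

2940 mg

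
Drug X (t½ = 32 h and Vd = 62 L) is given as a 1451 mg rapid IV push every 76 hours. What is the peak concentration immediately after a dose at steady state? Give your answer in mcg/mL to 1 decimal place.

29.0 mcg/mL

τ/t½ = 76/32 ≈ 2.375, so fraction remaining f = (1/2)^(76/32) ≈ 0.1928.
At steady state, accumulation factor R = 1/(1 − e^(−kτ)) ≈ 1.2389.
Each bolus raises the concentration by D/Vd = 1451/62 ≈ 23.403 mcg/mL.
Steady-state peak Cmax,ss = C₀·R ≈ 23.403 × 1.2389 ≈ 28.994 mcg/mL.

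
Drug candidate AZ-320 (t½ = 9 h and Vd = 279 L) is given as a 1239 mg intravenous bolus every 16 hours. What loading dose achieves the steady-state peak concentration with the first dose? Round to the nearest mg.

f = (1/2)^(16/9) ≈ 0.291632; accumulation ratio R = 1/(1−f) ≈ 1.41170.
Loading dose to hit Cmax,ss on first dose: D_load = D_maint·R ≈ 1239 × 1.41170 ≈ 1749.10 mg.

1749 mg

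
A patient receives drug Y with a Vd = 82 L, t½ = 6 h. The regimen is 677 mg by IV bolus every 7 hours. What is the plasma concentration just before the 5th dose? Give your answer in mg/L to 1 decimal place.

6.4 mg/L

f = (1/2)^(τ/t½) = (1/2)^(7/6) ≈ 0.4454.
C₀ = D/Vd = 677/82 ≈ 8.256 mg/L.
Before the 5th dose, 4 doses have been given. Superposition: Cmin = C₀·(f + f² + … + f^4).
≈ 8.256 × (0.4454 + 0.1984 + 0.0884 + 0.0394) ≈ 8.256 × 0.7716 ≈ 6.370 mg/L.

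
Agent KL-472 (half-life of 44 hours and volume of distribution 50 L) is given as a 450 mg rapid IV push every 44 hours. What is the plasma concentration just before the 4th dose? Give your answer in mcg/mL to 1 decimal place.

7.9 mcg/mL

f = (1/2)^(τ/t½) = (1/2)^(44/44) ≈ 0.5000.
C₀ = D/Vd = 450/50 ≈ 9.000 mcg/mL.
Before the 4th dose, 3 doses have been given. Superposition: Cmin = C₀·(f + f² + … + f^3).
≈ 9.000 × (0.5000 + 0.2500 + 0.1250) ≈ 9.000 × 0.8750 ≈ 7.875 mcg/mL.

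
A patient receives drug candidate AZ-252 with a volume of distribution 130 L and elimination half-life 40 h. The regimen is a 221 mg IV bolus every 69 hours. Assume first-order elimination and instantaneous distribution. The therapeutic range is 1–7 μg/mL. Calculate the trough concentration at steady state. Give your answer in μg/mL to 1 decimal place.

0.7 μg/mL

Over one 69-h interval, 69/40 ≈ 1.725 half-lives elapse, leaving f ≈ 0.3025 of each dose.
Each bolus raises the concentration by D/Vd = 221/130 ≈ 1.700 μg/mL.
Steady-state trough Cmin,ss = C₀·f/(1−f) ≈ 1.700 × 0.3025/0.6975 ≈ 0.737 μg/mL.
Trough 0.7 μg/mL vs MEC 1 μg/mL: subtherapeutic.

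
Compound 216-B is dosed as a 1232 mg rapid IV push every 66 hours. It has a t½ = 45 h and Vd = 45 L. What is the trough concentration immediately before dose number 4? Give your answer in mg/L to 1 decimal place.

14.8 mg/L

f = (1/2)^(τ/t½) = (1/2)^(66/45) ≈ 0.3618.
C₀ = D/Vd = 1232/45 ≈ 27.378 mg/L.
Before the 4th dose, 3 doses have been given. Superposition: Cmin = C₀·(f + f² + … + f^3).
≈ 27.378 × (0.3618 + 0.1309 + 0.0474) ≈ 27.378 × 0.5401 ≈ 14.787 mg/L.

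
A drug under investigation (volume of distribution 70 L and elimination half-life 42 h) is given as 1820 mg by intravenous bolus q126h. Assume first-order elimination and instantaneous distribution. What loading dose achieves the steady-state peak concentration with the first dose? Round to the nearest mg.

f = (1/2)^(126/42) ≈ 0.125000; accumulation ratio R = 1/(1−f) ≈ 1.14286.
Loading dose to hit Cmax,ss on first dose: D_load = D_maint·R ≈ 1820 × 1.14286 ≈ 2080.01 mg.

2080 mg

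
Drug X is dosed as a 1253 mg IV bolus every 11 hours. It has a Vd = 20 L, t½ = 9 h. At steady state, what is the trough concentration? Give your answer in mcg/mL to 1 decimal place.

47.0 mcg/mL

Over one 11-h interval, 11/9 ≈ 1.2222 half-lives elapse, leaving f ≈ 0.4286 of each dose.
Accumulation ratio R = 1/(1 − f) ≈ 1/0.5714 ≈ 1.7501.
Single-dose peak C₀ = D/Vd = 1253/20 ≈ 62.650 mcg/mL.
Cmax,ss = C₀/(1 − f) ≈ 62.650/0.5714 ≈ 109.643 mcg/mL.
One interval later, Cmin,ss = Cmax,ss·e^(−kτ) ≈ 109.643 × 0.4286 ≈ 46.993 mcg/mL.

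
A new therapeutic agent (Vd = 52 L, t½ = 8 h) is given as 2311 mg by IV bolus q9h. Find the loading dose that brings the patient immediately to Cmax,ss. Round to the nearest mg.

f = (1/2)^(9/8) ≈ 0.458502; accumulation ratio R = 1/(1−f) ≈ 1.84673.
Loading dose to hit Cmax,ss on first dose: D_load = D_maint·R ≈ 2311 × 1.84673 ≈ 4267.79 mg.

4268 mg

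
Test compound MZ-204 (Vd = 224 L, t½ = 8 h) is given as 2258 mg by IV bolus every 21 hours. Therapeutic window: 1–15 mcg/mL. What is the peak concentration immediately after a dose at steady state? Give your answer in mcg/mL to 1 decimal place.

k = ln2/t½ = ln2/8 ≈ 0.086643 h⁻¹; fraction remaining f = e^(−kτ) = e^(−0.086643×21) ≈ 0.1621.
Accumulation ratio R = 1/(1 − f) ≈ 1/0.8379 ≈ 1.1935.
Each bolus raises the concentration by D/Vd = 2258/224 ≈ 10.080 mcg/mL.
Steady-state peak Cmax,ss = C₀·R ≈ 10.080 × 1.1935 ≈ 12.030 mcg/mL.
Peak 12.0 mcg/mL vs MTC 15 mcg/mL: below toxic threshold.

12.0 mcg/mL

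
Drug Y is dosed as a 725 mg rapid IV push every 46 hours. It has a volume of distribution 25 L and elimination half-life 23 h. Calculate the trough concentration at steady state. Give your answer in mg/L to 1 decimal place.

9.7 mg/L

τ = 46 h = 2 half-lives, so f = (1/2)^2 = 0.25.
At steady state, R = 1/(1 − 0.25) = 4/3.
Single-dose peak C₀ = D/Vd = 725/25 = 29 mg/L.
Steady-state peak Cmax,ss = C₀·R = 29 × 4/3 ≈ 38.667 mg/L.
Steady-state trough Cmin,ss = Cmax,ss·f ≈ 38.667 × 0.25 ≈ 9.667 mg/L.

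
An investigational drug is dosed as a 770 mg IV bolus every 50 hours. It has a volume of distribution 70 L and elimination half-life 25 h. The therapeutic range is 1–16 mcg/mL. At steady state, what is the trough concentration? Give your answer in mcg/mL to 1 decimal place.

3.7 mcg/mL

The dosing interval is 2 half-lives, so f = 2^(−2) = 0.25.
At steady state, R = 1/(1 − 0.25) = 4/3.
Single-dose peak C₀ = D/Vd = 770/70 = 11 mcg/mL.
Steady-state peak Cmax,ss = C₀·R = 11 × 4/3 ≈ 14.667 mcg/mL.
Steady-state trough Cmin,ss = Cmax,ss·f ≈ 14.667 × 0.25 ≈ 3.667 mcg/mL.
Trough 3.7 mcg/mL vs MEC 1 mcg/mL: adequate.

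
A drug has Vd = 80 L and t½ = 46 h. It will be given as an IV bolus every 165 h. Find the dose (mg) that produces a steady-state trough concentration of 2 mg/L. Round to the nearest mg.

τ/t½ = 165/46 ≈ 3.587, so f = (1/2)^(165/46) ≈ 0.083218.
Cmin,ss = (D/Vd)·f/(1−f), so D = Cmin,ss·Vd·(1−f)/f.
D = 2 × 80 × (1−f)/f ≈ 2 × 80 × 11.01663 ≈ 1762.66 mg.

1763 mg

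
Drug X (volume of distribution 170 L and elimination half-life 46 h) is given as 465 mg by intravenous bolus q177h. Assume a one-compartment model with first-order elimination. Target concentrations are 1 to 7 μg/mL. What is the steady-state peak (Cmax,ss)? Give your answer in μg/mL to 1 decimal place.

2.9 μg/mL

k = ln2/t½ = ln2/46 ≈ 0.015068 h⁻¹; fraction remaining f = e^(−kτ) = e^(−0.015068×177) ≈ 0.0695.
Accumulation ratio R = 1/(1 − f) ≈ 1/0.9305 ≈ 1.0747.
Single-dose peak C₀ = D/Vd = 465/170 ≈ 2.735 μg/mL.
Cmax,ss = C₀/(1 − f) ≈ 2.735/0.9305 ≈ 2.939 μg/mL.
Peak 2.9 μg/mL vs MTC 7 μg/mL: below toxic threshold.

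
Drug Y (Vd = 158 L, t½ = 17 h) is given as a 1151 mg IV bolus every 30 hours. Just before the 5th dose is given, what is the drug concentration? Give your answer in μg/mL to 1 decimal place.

f = (1/2)^(τ/t½) = (1/2)^(30/17) ≈ 0.2943.
C₀ = D/Vd = 1151/158 ≈ 7.285 μg/mL.
Before the 5th dose, 4 doses have been given. Superposition: Cmin = C₀·(f + f² + … + f^4).
≈ 7.285 × (0.2943 + 0.0866 + 0.0255 + 0.0075) ≈ 7.285 × 0.4139 ≈ 3.015 μg/mL.

3.0 μg/mL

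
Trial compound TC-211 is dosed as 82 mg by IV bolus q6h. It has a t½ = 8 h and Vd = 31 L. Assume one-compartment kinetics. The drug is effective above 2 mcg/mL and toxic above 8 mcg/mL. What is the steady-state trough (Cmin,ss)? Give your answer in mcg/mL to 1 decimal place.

3.9 mcg/mL

k = ln2/t½ = ln2/8 ≈ 0.086643 h⁻¹; fraction remaining f = e^(−kτ) = e^(−0.086643×6) ≈ 0.5946.
Accumulation ratio R = 1/(1 − f) ≈ 1/0.4054 ≈ 2.4667.
Single-dose peak C₀ = D/Vd = 82/31 ≈ 2.645 mcg/mL.
Steady-state peak Cmax,ss = C₀·R ≈ 2.645 × 2.4667 ≈ 6.524 mcg/mL.
One interval later, Cmin,ss = Cmax,ss·e^(−kτ) ≈ 6.524 × 0.5946 ≈ 3.879 mcg/mL.
Trough 3.9 mcg/mL vs MEC 2 mcg/mL: adequate.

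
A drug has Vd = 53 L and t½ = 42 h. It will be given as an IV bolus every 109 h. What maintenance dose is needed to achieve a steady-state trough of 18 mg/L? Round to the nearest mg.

4811 mg

τ/t½ = 109/42 ≈ 2.5952, so f = (1/2)^(109/42) ≈ 0.165484.
Cmin,ss = (D/Vd)·f/(1−f), so D = Cmin,ss·Vd·(1−f)/f.
D = 18 × 53 × (1−f)/f ≈ 18 × 53 × 5.04288 ≈ 4810.91 mg.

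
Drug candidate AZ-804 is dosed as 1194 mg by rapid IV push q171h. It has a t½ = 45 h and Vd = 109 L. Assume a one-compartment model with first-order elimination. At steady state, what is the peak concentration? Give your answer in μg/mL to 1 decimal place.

11.8 μg/mL

Over one 171-h interval, 171/45 ≈ 3.8 half-lives elapse, leaving f ≈ 0.0718 of each dose.
At steady state, accumulation factor R = 1/(1 − e^(−kτ)) ≈ 1.0774.
Single-dose peak C₀ = D/Vd = 1194/109 ≈ 10.954 μg/mL.
Steady-state peak Cmax,ss = C₀·R ≈ 10.954 × 1.0774 ≈ 11.802 μg/mL.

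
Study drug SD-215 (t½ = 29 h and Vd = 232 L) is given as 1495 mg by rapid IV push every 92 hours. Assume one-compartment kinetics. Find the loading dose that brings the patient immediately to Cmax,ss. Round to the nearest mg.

1682 mg

f = (1/2)^(92/29) ≈ 0.110920; accumulation ratio R = 1/(1−f) ≈ 1.12476.
Loading dose to hit Cmax,ss on first dose: D_load = D_maint·R ≈ 1495 × 1.12476 ≈ 1681.52 mg.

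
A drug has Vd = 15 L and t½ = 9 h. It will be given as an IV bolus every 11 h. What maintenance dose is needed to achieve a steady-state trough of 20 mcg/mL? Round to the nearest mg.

400 mg

τ/t½ = 11/9 ≈ 1.2222, so f = (1/2)^(11/9) ≈ 0.428622.
Cmin,ss = (D/Vd)·f/(1−f), so D = Cmin,ss·Vd·(1−f)/f.
D = 20 × 15 × (1−f)/f ≈ 20 × 15 × 1.33306 ≈ 399.92 mg.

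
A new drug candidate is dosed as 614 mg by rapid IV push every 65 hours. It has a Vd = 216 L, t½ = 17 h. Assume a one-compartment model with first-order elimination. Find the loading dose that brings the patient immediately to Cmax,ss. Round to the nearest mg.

661 mg

f = (1/2)^(65/17) ≈ 0.070632; accumulation ratio R = 1/(1−f) ≈ 1.07600.
Loading dose to hit Cmax,ss on first dose: D_load = D_maint·R ≈ 614 × 1.07600 ≈ 660.66 mg.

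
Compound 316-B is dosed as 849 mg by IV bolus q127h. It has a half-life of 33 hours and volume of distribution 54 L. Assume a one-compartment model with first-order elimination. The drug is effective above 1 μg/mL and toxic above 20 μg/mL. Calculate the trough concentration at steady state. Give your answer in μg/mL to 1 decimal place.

1.2 μg/mL

k = ln2/t½ = ln2/33 ≈ 0.021004 h⁻¹; fraction remaining f = e^(−kτ) = e^(−0.021004×127) ≈ 0.0694.
Each bolus raises the concentration by D/Vd = 849/54 ≈ 15.722 μg/mL.
Steady-state trough Cmin,ss = C₀·f/(1−f) ≈ 15.722 × 0.0694/0.9306 ≈ 1.172 μg/mL.
Trough 1.2 μg/mL vs MEC 1 μg/mL: adequate.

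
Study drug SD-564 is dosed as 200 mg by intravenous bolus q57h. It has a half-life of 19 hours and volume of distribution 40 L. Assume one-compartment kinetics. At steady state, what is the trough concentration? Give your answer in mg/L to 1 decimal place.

τ = 57 h = 3 half-lives, so f = (1/2)^3 = 0.125.
At steady state, R = 1/(1 − 0.125) = 8/7.
Single-dose peak C₀ = D/Vd = 200/40 = 5 mg/L.
Steady-state peak Cmax,ss = C₀·R = 5 × 8/7 ≈ 5.714 mg/L.
Steady-state trough Cmin,ss = Cmax,ss·f ≈ 5.714 × 0.125 ≈ 0.714 mg/L.

0.7 mg/L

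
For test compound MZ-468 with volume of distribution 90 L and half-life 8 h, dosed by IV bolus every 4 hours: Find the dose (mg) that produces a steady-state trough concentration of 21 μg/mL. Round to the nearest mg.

783 mg

τ/t½ = 4/8 ≈ 0.5, so f = (1/2)^(4/8) ≈ 0.707107.
Cmin,ss = (D/Vd)·f/(1−f), so D = Cmin,ss·Vd·(1−f)/f.
D = 21 × 90 × (1−f)/f ≈ 21 × 90 × 0.41421 ≈ 782.86 mg.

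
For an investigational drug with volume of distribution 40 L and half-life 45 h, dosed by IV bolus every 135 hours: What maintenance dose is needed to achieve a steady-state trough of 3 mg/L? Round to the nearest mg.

840 mg

τ/t½ = 135/45 ≈ 3, so f = (1/2)^(135/45) ≈ 0.125000.
Cmin,ss = (D/Vd)·f/(1−f), so D = Cmin,ss·Vd·(1−f)/f.
D = 3 × 40 × (1−f)/f ≈ 3 × 40 × 7.00000 ≈ 840.00 mg.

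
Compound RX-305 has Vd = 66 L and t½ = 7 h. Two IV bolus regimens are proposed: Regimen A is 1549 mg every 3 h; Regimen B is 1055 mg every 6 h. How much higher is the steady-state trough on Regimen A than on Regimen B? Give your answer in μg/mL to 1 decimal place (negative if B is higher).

48.2 μg/mL

Regimen A: f = (1/2)^(3/7) ≈ 0.7430; Cmin,ss = (1549/66)·f/(1−f) ≈ 67.852 μg/mL.
Regimen B: f = (1/2)^(6/7) ≈ 0.5520; Cmin,ss = (1055/66)·f/(1−f) ≈ 19.696 μg/mL.
Difference ≈ 67.852 − 19.696 ≈ 48.156 μg/mL.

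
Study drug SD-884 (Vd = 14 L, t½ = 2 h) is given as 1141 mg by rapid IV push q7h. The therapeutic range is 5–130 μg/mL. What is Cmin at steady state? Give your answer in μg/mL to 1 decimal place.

k = ln2/t½ = ln2/2 ≈ 0.346574 h⁻¹; fraction remaining f = e^(−kτ) = e^(−0.346574×7) ≈ 0.0884.
Single-dose peak C₀ = D/Vd = 1141/14 ≈ 81.500 μg/mL.
Steady-state trough Cmin,ss = C₀·f/(1−f) ≈ 81.500 × 0.0884/0.9116 ≈ 7.903 μg/mL.
Trough 7.9 μg/mL vs MEC 5 μg/mL: adequate.

7.9 μg/mL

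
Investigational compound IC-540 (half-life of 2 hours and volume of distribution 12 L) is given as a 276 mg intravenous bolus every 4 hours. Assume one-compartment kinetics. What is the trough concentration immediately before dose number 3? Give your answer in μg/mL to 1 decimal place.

7.2 μg/mL

f = (1/2)^(τ/t½) = (1/2)^(4/2) ≈ 0.2500.
C₀ = D/Vd = 276/12 ≈ 23.000 μg/mL.
Before the 3rd dose, 2 doses have been given. Superposition: Cmin = C₀·(f + f²).
≈ 23.000 × (0.2500 + 0.0625) ≈ 23.000 × 0.3125 ≈ 7.188 μg/mL.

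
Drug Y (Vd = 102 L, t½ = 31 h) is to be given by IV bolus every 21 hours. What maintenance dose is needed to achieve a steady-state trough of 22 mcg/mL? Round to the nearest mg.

τ/t½ = 21/31 ≈ 0.67742, so f = (1/2)^(21/31) ≈ 0.625283.
Cmin,ss = (D/Vd)·f/(1−f), so D = Cmin,ss·Vd·(1−f)/f.
D = 22 × 102 × (1−f)/f ≈ 22 × 102 × 0.59928 ≈ 1344.78 mg.

1345 mg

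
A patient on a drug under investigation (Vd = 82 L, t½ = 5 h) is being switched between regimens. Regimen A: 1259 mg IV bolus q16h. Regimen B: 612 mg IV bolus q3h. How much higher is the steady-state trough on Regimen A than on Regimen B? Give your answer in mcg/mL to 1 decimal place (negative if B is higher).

-12.6 mcg/mL

Regimen A: f = (1/2)^(16/5) ≈ 0.1088; Cmin,ss = (1259/82)·f/(1−f) ≈ 1.874 mcg/mL.
Regimen B: f = (1/2)^(3/5) ≈ 0.6598; Cmin,ss = (612/82)·f/(1−f) ≈ 14.475 mcg/mL.
Difference ≈ 1.874 − 14.475 ≈ -12.601 mcg/mL.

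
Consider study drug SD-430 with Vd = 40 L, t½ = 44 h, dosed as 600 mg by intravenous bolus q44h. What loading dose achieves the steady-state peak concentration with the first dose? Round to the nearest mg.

1200 mg

f = (1/2)^(44/44) ≈ 0.500000; accumulation ratio R = 1/(1−f) ≈ 2.00000.
Loading dose to hit Cmax,ss on first dose: D_load = D_maint·R ≈ 600 × 2.00000 ≈ 1200.00 mg.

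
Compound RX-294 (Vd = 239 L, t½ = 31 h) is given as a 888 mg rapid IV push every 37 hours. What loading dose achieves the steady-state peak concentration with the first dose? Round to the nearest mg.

f = (1/2)^(37/31) ≈ 0.437226; accumulation ratio R = 1/(1−f) ≈ 1.77691.
Loading dose to hit Cmax,ss on first dose: D_load = D_maint·R ≈ 888 × 1.77691 ≈ 1577.90 mg.

1578 mg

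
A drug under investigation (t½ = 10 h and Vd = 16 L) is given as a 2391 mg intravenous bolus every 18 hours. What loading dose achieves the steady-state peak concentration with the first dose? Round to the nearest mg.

3354 mg

f = (1/2)^(18/10) ≈ 0.287175; accumulation ratio R = 1/(1−f) ≈ 1.40287.
Loading dose to hit Cmax,ss on first dose: D_load = D_maint·R ≈ 2391 × 1.40287 ≈ 3354.26 mg.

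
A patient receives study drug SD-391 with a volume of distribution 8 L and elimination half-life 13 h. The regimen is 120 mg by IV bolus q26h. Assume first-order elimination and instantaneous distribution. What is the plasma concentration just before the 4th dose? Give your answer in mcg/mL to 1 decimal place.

f = (1/2)^(τ/t½) = (1/2)^(26/13) ≈ 0.2500.
C₀ = D/Vd = 120/8 ≈ 15.000 mcg/mL.
Before the 4th dose, 3 doses have been given. Superposition: Cmin = C₀·(f + f² + … + f^3).
≈ 15.000 × (0.2500 + 0.0625 + 0.0156) ≈ 15.000 × 0.3281 ≈ 4.921 mcg/mL.

4.9 mcg/mL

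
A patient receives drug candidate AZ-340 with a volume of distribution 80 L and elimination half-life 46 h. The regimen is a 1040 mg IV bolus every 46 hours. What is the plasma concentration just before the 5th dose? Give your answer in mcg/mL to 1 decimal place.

f = (1/2)^(τ/t½) = (1/2)^(46/46) ≈ 0.5000.
C₀ = D/Vd = 1040/80 ≈ 13.000 mcg/mL.
Before the 5th dose, 4 doses have been given. Superposition: Cmin = C₀·(f + f² + … + f^4).
≈ 13.000 × (0.5000 + 0.2500 + 0.1250 + 0.0625) ≈ 13.000 × 0.9375 ≈ 12.188 mcg/mL.

12.2 mcg/mL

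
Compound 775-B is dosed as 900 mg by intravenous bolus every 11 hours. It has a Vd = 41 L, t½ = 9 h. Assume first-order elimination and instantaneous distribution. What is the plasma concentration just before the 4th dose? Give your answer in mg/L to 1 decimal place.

f = (1/2)^(τ/t½) = (1/2)^(11/9) ≈ 0.4286.
C₀ = D/Vd = 900/41 ≈ 21.951 mg/L.
Before the 4th dose, 3 doses have been given. Superposition: Cmin = C₀·(f + f² + … + f^3).
≈ 21.951 × (0.4286 + 0.1837 + 0.0787) ≈ 21.951 × 0.6910 ≈ 15.168 mg/L.

15.2 mg/L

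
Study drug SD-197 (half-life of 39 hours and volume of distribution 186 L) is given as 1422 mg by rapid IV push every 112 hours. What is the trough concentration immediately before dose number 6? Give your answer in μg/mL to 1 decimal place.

1.2 μg/mL

f = (1/2)^(τ/t½) = (1/2)^(112/39) ≈ 0.1366.
C₀ = D/Vd = 1422/186 ≈ 7.645 μg/mL.
Before the 6th dose, 5 doses have been given. Superposition: Cmin = C₀·(f + f² + … + f^5).
≈ 7.645 × (0.1366 + 0.0187 + 0.0025 + 0.0003 + 0.0000) ≈ 7.645 × 0.1581 ≈ 1.209 μg/mL.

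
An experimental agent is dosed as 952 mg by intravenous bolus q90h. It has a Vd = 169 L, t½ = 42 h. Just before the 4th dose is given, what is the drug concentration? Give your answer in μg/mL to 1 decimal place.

1.6 μg/mL

f = (1/2)^(τ/t½) = (1/2)^(90/42) ≈ 0.2264.
C₀ = D/Vd = 952/169 ≈ 5.633 μg/mL.
Before the 4th dose, 3 doses have been given. Superposition: Cmin = C₀·(f + f² + … + f^3).
≈ 5.633 × (0.2264 + 0.0513 + 0.0116) ≈ 5.633 × 0.2893 ≈ 1.630 μg/mL.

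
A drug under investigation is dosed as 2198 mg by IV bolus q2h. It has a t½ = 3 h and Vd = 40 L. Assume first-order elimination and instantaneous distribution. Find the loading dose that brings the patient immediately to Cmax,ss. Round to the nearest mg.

f = (1/2)^(2/3) ≈ 0.629961; accumulation ratio R = 1/(1−f) ≈ 2.70242.
Loading dose to hit Cmax,ss on first dose: D_load = D_maint·R ≈ 2198 × 2.70242 ≈ 5939.92 mg.

5940 mg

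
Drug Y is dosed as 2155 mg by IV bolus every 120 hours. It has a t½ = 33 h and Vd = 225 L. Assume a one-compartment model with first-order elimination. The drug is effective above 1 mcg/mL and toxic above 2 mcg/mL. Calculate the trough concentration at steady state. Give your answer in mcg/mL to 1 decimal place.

0.8 mcg/mL

Over one 120-h interval, 120/33 ≈ 3.6364 half-lives elapse, leaving f ≈ 0.0804 of each dose.
Each bolus raises the concentration by D/Vd = 2155/225 ≈ 9.578 mcg/mL.
Steady-state trough Cmin,ss = C₀·f/(1−f) ≈ 9.578 × 0.0804/0.9196 ≈ 0.837 mcg/mL.
Trough 0.8 mcg/mL vs MEC 1 mcg/mL: subtherapeutic.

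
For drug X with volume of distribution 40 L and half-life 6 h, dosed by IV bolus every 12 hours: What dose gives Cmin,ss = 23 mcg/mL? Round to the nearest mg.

2760 mg

τ/t½ = 12/6 ≈ 2, so f = (1/2)^(12/6) ≈ 0.250000.
Cmin,ss = (D/Vd)·f/(1−f), so D = Cmin,ss·Vd·(1−f)/f.
D = 23 × 40 × (1−f)/f ≈ 23 × 40 × 3.00000 ≈ 2760.00 mg.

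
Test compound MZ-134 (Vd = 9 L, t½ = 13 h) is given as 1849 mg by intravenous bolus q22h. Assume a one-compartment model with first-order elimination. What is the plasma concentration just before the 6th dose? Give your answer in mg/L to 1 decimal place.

f = (1/2)^(τ/t½) = (1/2)^(22/13) ≈ 0.3094.
C₀ = D/Vd = 1849/9 ≈ 205.444 mg/L.
Before the 6th dose, 5 doses have been given. Superposition: Cmin = C₀·(f + f² + … + f^5).
≈ 205.444 × (0.3094 + 0.0957 + 0.0296 + 0.0092 + 0.0028) ≈ 205.444 × 0.4467 ≈ 91.772 mg/L.

91.8 mg/L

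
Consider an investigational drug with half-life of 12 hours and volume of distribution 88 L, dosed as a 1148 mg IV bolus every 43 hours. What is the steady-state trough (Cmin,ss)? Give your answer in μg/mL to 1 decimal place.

1.2 μg/mL

Over one 43-h interval, 43/12 ≈ 3.5833 half-lives elapse, leaving f ≈ 0.0834 of each dose.
At steady state, accumulation factor R = 1/(1 − e^(−kτ)) ≈ 1.0910.
Single-dose peak C₀ = D/Vd = 1148/88 ≈ 13.045 μg/mL.
Cmax,ss = C₀/(1 − f) ≈ 13.045/0.9166 ≈ 14.232 μg/mL.
One interval later, Cmin,ss = Cmax,ss·e^(−kτ) ≈ 14.232 × 0.0834 ≈ 1.187 μg/mL.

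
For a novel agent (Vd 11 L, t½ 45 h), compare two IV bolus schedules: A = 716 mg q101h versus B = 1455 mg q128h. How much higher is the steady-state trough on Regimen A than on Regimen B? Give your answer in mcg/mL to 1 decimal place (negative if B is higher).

Regimen A: f = (1/2)^(101/45) ≈ 0.2110; Cmin,ss = (716/11)·f/(1−f) ≈ 17.407 mcg/mL.
Regimen B: f = (1/2)^(128/45) ≈ 0.1392; Cmin,ss = (1455/11)·f/(1−f) ≈ 21.390 mcg/mL.
Difference ≈ 17.407 − 21.390 ≈ -3.983 mcg/mL.

-4.0 mcg/mL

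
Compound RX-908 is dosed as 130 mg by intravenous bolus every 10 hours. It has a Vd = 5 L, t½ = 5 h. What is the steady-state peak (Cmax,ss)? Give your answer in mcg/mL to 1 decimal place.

τ = 10 h = 2 half-lives, so f = (1/2)^2 = 0.25.
Accumulation ratio R = 1/(1 − f) = 1/0.75 = 4/3.
Single-dose peak C₀ = D/Vd = 130/5 = 26 mcg/mL.
Steady-state peak Cmax,ss = C₀·R = 26 × 4/3 ≈ 34.667 mcg/mL.

34.7 mcg/mL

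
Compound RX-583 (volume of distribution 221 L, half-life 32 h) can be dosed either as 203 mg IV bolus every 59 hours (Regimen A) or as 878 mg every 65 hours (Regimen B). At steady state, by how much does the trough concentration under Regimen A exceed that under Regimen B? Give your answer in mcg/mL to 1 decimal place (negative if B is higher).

-0.9 mcg/mL

Regimen A: f = (1/2)^(59/32) ≈ 0.2786; Cmin,ss = (203/221)·f/(1−f) ≈ 0.355 mcg/mL.
Regimen B: f = (1/2)^(65/32) ≈ 0.2446; Cmin,ss = (878/221)·f/(1−f) ≈ 1.286 mcg/mL.
Difference ≈ 0.355 − 1.286 ≈ -0.931 mcg/mL.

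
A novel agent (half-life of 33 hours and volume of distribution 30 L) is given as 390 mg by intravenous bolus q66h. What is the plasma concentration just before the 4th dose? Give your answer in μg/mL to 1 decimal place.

4.3 μg/mL

f = (1/2)^(τ/t½) = (1/2)^(66/33) ≈ 0.2500.
C₀ = D/Vd = 390/30 ≈ 13.000 μg/mL.
Before the 4th dose, 3 doses have been given. Superposition: Cmin = C₀·(f + f² + … + f^3).
≈ 13.000 × (0.2500 + 0.0625 + 0.0156) ≈ 13.000 × 0.3281 ≈ 4.265 μg/mL.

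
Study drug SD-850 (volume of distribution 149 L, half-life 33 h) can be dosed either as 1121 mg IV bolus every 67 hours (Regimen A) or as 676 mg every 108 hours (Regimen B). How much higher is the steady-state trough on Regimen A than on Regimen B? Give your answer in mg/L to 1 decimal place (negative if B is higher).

Regimen A: f = (1/2)^(67/33) ≈ 0.2448; Cmin,ss = (1121/149)·f/(1−f) ≈ 2.439 mg/L.
Regimen B: f = (1/2)^(108/33) ≈ 0.1035; Cmin,ss = (676/149)·f/(1−f) ≈ 0.524 mg/L.
Difference ≈ 2.439 − 0.524 ≈ 1.915 mg/L.

1.9 mg/L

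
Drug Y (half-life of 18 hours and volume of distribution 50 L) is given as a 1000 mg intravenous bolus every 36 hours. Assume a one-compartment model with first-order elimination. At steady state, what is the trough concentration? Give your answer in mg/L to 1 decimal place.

6.7 mg/L

The dosing interval is 2 half-lives, so f = 2^(−2) = 0.25.
At steady state, R = 1/(1 − 0.25) = 4/3.
Single-dose peak C₀ = D/Vd = 1000/50 = 20 mg/L.
Steady-state peak Cmax,ss = C₀·R = 20 × 4/3 ≈ 26.667 mg/L.
Steady-state trough Cmin,ss = Cmax,ss·f ≈ 26.667 × 0.25 ≈ 6.667 mg/L.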